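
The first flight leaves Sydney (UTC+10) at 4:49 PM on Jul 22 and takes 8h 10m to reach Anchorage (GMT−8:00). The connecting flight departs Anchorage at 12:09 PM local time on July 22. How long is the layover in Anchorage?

5 hours 10 minutes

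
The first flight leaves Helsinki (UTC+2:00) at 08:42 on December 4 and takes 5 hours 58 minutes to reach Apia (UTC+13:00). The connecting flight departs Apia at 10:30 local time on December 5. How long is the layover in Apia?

Convert departure to UTC: 08:42 − 2:00 = 06:42 UTC on Dec 4.
Add 5 hours 58 minutes flight time → 12:40 UTC.
Apia is UTC+13:00, so local arrival = 12:40 + 13:00 = 01:40 on Dec 5.
Layover = 10:30 − 01:40 = 8 hours 50 minutes.

8 hours 50 minutes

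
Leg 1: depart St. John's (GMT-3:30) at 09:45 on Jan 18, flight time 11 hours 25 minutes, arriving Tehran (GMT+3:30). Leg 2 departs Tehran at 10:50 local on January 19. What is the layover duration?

6 hours 40 minutes

Convert departure to UTC: 09:45 + 3:30 = 13:15 UTC on Jan 18.
Add 11 hours and 25 minutes flight time → 00:40 UTC (Jan 19).
Tehran is UTC+3:30, so local arrival = 00:40 + 3:30 = 04:10 on Jan 19.
Layover = 10:50 − 04:10 = 6 hours 40 minutes.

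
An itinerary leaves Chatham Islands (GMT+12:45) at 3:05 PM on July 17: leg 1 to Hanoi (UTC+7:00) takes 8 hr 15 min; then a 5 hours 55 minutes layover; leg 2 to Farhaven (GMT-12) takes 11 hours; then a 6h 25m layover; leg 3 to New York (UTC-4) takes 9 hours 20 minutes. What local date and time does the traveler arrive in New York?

Convert departure to UTC: 3:05 PM − 12:45 = 2:20 AM UTC on Jul 17.
Add 8 hours and 15 minutes leg 1 → 10:35 AM UTC.
Add 5 hours 55 minutes layover in Hanoi → 4:30 PM UTC.
Add 11 hours leg 2 → 3:30 AM UTC (Jul 18).
Add 6 hours and 25 minutes layover in Farhaven → 9:55 AM UTC.
Add 9 hours and 20 minutes leg 3 → 7:15 PM UTC.
New York is UTC−4:00, so local arrival = 7:15 PM − 4:00 = 3:15 PM on Jul 18.

3:15 PM on July 18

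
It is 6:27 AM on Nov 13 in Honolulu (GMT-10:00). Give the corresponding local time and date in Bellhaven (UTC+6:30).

10:57 PM on November 13

Bellhaven is 16:30 ahead of Honolulu.
Shift by the zone difference: 6:27 AM + 16:30 = 10:57 PM on Nov 13 in Bellhaven.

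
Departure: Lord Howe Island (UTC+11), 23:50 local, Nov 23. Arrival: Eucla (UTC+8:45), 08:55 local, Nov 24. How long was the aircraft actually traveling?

11 hours 20 minutes

Departure in UTC: 23:50 − 11:00 = 12:50 on Nov 23.
Arrival in UTC: 08:55 − 8:45 = 00:10 on Nov 24.
Elapsed = 00:10 − 12:50 (+1 day) = 11 hours 20 minutes.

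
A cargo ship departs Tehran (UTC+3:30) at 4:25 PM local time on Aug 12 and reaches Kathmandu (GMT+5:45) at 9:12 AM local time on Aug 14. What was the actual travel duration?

38 hours 32 minutes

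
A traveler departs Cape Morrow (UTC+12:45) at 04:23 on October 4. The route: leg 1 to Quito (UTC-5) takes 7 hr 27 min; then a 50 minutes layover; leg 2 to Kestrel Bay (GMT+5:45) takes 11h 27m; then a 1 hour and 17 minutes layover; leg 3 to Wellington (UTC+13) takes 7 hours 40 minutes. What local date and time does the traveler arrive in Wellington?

Convert departure to UTC: 04:23 − 12:45 = 15:38 UTC on Oct 3.
Add 7 hours 27 minutes leg 1 → 23:05 UTC.
Add 50 minutes layover in Quito → 23:55 UTC.
Add 11 hours 27 minutes leg 2 → 11:22 UTC (Oct 4).
Add 1 hour 17 minutes layover in Kestrel Bay → 12:39 UTC.
Add 7 hours and 40 minutes leg 3 → 20:19 UTC.
Wellington is UTC+13:00, so local arrival = 20:19 + 13:00 = 09:19 on Oct 5.

09:19 on Oct 5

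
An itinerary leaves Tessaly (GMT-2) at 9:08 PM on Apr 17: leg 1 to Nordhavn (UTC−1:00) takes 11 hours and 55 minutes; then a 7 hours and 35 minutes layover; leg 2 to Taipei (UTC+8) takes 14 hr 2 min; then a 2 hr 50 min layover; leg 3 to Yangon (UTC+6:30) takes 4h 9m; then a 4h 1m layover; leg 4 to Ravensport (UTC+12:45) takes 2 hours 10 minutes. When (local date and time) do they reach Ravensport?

Convert departure to UTC: 9:08 PM + 2:00 = 11:08 PM UTC on Apr 17.
Add 11 hours and 55 minutes leg 1 → 11:03 AM UTC (Apr 18).
Add 7 hours 35 minutes layover in Nordhavn → 6:38 PM UTC.
Add 14 hours 2 minutes leg 2 → 8:40 AM UTC (Apr 19).
Add 2 hours and 50 minutes layover in Taipei → 11:30 AM UTC.
Add 4 hours 9 minutes leg 3 → 3:39 PM UTC.
Add 4 hours and 1 minute layover in Yangon → 7:40 PM UTC.
Add 2 hours and 10 minutes leg 4 → 9:50 PM UTC.
Ravensport is UTC+12:45, so local arrival = 9:50 PM + 12:45 = 10:35 AM on Apr 20.

10:35 AM on April 20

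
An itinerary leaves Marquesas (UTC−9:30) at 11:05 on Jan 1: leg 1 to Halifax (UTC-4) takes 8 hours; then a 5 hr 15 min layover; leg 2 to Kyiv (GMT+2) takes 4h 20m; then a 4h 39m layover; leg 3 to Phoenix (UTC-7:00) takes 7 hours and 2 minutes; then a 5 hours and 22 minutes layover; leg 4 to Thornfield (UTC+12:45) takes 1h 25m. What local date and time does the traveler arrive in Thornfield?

21:23 on Jan 3

Convert departure to UTC: 11:05 + 9:30 = 20:35 UTC on Jan 1.
Add 8 hours leg 1 → 04:35 UTC (Jan 2).
Add 5 hours and 15 minutes layover in Halifax → 09:50 UTC.
Add 4 hours and 20 minutes leg 2 → 14:10 UTC.
Add 4 hours 39 minutes layover in Kyiv → 18:49 UTC.
Add 7 hours and 2 minutes leg 3 → 01:51 UTC (Jan 3).
Add 5 hours 22 minutes layover in Phoenix → 07:13 UTC.
Add 1 hour and 25 minutes leg 4 → 08:38 UTC.
Thornfield is UTC+12:45, so local arrival = 08:38 + 12:45 = 21:23 on Jan 3.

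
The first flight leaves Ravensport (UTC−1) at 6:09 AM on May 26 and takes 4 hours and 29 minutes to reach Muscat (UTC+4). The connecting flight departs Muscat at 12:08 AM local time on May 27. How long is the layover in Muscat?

Convert departure to UTC: 6:09 AM + 1:00 = 7:09 AM UTC on May 26.
Add 4 hours 29 minutes flight time → 11:38 AM UTC.
Muscat is UTC+4:00, so local arrival = 11:38 AM + 4:00 = 3:38 PM on May 26.
Layover = 12:08 AM − 3:38 PM (+1 day) = 8 hours 30 minutes.

8 hours 30 minutes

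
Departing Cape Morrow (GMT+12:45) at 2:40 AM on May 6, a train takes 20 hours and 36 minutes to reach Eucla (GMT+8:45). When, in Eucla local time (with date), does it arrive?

7:16 PM on May 6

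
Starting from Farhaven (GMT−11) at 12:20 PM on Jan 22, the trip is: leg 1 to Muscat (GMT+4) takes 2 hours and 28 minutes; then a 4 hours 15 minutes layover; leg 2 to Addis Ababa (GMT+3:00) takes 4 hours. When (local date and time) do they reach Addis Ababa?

Convert departure to UTC: 12:20 PM + 11:00 = 11:20 PM UTC on Jan 22.
Add 2 hours 28 minutes leg 1 → 1:48 AM UTC (Jan 23).
Add 4 hours 15 minutes layover in Muscat → 6:03 AM UTC.
Add 4 hours leg 2 → 10:03 AM UTC.
Addis Ababa is UTC+3:00, so local arrival = 10:03 AM + 3:00 = 1:03 PM on Jan 23.

1:03 PM on January 23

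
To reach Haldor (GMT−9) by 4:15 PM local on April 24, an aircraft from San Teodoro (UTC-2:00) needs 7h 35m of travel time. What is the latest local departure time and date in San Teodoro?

Target arrival in UTC: 4:15 PM + 9:00 = 1:15 AM on Apr 25.
Subtract 7 hours and 35 minutes → departure 5:40 PM UTC on Apr 24.
San Teodoro is UTC−2:00: 5:40 PM − 2:00 = 3:40 PM on Apr 24.

3:40 PM on Apr 24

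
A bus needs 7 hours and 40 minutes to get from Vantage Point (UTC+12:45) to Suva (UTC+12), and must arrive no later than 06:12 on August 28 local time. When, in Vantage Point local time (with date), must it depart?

23:17 on Aug 27

Target arrival in UTC: 06:12 − 12:00 = 18:12 on Aug 27.
Subtract 7 hours and 40 minutes → departure 10:32 UTC on Aug 27.
Vantage Point is UTC+12:45: 10:32 + 12:45 = 23:17 on Aug 27.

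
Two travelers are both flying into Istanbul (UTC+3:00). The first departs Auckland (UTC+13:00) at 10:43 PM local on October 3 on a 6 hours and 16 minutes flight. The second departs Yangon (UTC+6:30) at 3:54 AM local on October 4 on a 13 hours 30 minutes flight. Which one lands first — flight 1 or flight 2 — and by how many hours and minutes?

the first, by 18 hours 55 minutes

Flight 1 in UTC: 10:43 PM − 13:00 = 9:43 AM on Oct 3.
+6 hours 16 minutes → arrive 3:59 PM UTC on Oct 3.
Flight 2 in UTC: 3:54 AM − 6:30 = 9:24 PM on Oct 3.
+13 hours and 30 minutes → arrive 10:54 AM UTC on Oct 4.
Flight 1 lands earlier by 18 hours 55 minutes.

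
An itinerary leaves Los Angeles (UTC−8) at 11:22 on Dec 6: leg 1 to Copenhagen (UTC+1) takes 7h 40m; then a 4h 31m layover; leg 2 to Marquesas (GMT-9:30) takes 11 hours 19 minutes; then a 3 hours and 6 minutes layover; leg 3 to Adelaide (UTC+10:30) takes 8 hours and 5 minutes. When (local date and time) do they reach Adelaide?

16:33 on Dec 8

Convert departure to UTC: 11:22 + 8:00 = 19:22 UTC on Dec 6.
Add 7 hours and 40 minutes leg 1 → 03:02 UTC (Dec 7).
Add 4 hours and 31 minutes layover in Copenhagen → 07:33 UTC.
Add 11 hours and 19 minutes leg 2 → 18:52 UTC.
Add 3 hours 6 minutes layover in Marquesas → 21:58 UTC.
Add 8 hours 5 minutes leg 3 → 06:03 UTC (Dec 8).
Adelaide is UTC+10:30, so local arrival = 06:03 + 10:30 = 16:33 on Dec 8.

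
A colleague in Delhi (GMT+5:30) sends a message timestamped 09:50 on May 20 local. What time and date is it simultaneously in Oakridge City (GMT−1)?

03:20 on May 20

In UTC: 09:50 − 5:30 = 04:20 on May 20.
Oakridge City is UTC−1:00: 04:20 − 1:00 = 03:20 on May 20.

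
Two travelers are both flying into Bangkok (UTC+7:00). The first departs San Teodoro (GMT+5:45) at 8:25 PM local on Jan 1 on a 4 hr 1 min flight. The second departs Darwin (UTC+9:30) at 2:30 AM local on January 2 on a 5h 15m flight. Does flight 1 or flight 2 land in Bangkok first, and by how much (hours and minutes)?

Flight 1 in UTC: 8:25 PM − 5:45 = 2:40 PM on Jan 1.
+4 hours 1 minute → arrive 6:41 PM UTC on Jan 1.
Flight 2 in UTC: 2:30 AM − 9:30 = 5:00 PM on Jan 1.
+5 hours 15 minutes → arrive 10:15 PM UTC on Jan 1.
Flight 1 lands earlier by 3 hours 34 minutes.

the first, by 3 hours 34 minutes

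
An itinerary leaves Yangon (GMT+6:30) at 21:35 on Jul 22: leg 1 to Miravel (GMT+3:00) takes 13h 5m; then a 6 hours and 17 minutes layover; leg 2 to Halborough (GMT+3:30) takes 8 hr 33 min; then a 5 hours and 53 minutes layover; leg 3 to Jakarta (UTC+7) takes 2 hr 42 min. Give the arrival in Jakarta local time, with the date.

Convert departure to UTC: 21:35 − 6:30 = 15:05 UTC on Jul 22.
Add 13 hours 5 minutes leg 1 → 04:10 UTC (Jul 23).
Add 6 hours 17 minutes layover in Miravel → 10:27 UTC.
Add 8 hours and 33 minutes leg 2 → 19:00 UTC.
Add 5 hours and 53 minutes layover in Halborough → 00:53 UTC (Jul 24).
Add 2 hours and 42 minutes leg 3 → 03:35 UTC.
Jakarta is UTC+7:00, so local arrival = 03:35 + 7:00 = 10:35 on Jul 24.

10:35 on July 24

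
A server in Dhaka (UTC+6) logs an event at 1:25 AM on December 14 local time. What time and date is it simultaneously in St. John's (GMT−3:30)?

St. John's is 9:30 behind Dhaka.
Shift by the zone difference: 1:25 AM − 9:30 = 3:55 PM on Dec 13 in St. John's.

3:55 PM on Dec 13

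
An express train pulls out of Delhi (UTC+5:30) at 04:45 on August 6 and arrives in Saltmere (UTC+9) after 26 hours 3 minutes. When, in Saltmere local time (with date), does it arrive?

Saltmere is 3:30 ahead of Delhi.
After 26 hours 3 minutes it is 06:48 (Aug 7) in Delhi.
Shift by the zone difference: 06:48 + 3:30 = 10:18 on Aug 7 in Saltmere.

10:18 on Aug 7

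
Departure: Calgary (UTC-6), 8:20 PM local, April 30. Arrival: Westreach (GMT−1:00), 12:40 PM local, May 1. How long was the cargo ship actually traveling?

Westreach is 5:00 ahead of Calgary.
Clock-face elapsed time (ignoring zones) is 16 hours 20 minutes.
Actual elapsed = 16 hours 20 minutes − 5:00 = 11 hours 20 minutes.

11 hours 20 minutes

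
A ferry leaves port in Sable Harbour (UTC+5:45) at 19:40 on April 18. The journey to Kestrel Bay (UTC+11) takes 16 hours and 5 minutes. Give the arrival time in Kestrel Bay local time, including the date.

17:00 on April 19

Kestrel Bay is 5:15 ahead of Sable Harbour.
After 16 hours and 5 minutes it is 11:45 (Apr 19) in Sable Harbour.
Shift by the zone difference: 11:45 + 5:15 = 17:00 on Apr 19 in Kestrel Bay.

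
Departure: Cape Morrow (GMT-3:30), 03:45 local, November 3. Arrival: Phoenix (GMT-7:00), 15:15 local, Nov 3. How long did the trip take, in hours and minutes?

15 hours

Departure in UTC: 03:45 + 3:30 = 07:15 on Nov 3.
Arrival in UTC: 15:15 + 7:00 = 22:15 on Nov 3.
Elapsed = 22:15 − 07:15 = 15 hours.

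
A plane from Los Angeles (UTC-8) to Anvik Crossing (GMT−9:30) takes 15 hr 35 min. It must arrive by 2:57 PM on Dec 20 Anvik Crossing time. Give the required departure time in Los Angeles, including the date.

12:52 AM on December 20

Target arrival in UTC: 2:57 PM + 9:30 = 12:27 AM on Dec 21.
Subtract 15 hours 35 minutes → departure 8:52 AM UTC on Dec 20.
Los Angeles is UTC−8:00: 8:52 AM − 8:00 = 12:52 AM on Dec 20.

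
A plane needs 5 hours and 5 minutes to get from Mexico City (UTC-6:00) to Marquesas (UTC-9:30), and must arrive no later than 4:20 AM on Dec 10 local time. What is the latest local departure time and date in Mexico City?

2:45 AM on December 10

Target arrival in UTC: 4:20 AM + 9:30 = 1:50 PM on Dec 10.
Subtract 5 hours and 5 minutes → departure 8:45 AM UTC on Dec 10.
Mexico City is UTC−6:00: 8:45 AM − 6:00 = 2:45 AM on Dec 10.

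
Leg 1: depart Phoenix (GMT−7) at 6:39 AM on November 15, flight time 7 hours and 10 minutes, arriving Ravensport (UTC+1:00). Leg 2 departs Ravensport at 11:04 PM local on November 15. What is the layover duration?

1 hour 15 minutes

Convert departure to UTC: 6:39 AM + 7:00 = 1:39 PM UTC on Nov 15.
Add 7 hours and 10 minutes flight time → 8:49 PM UTC.
Ravensport is UTC+1:00, so local arrival = 8:49 PM + 1:00 = 9:49 PM on Nov 15.
Layover = 11:04 PM − 9:49 PM = 1 hour 15 minutes.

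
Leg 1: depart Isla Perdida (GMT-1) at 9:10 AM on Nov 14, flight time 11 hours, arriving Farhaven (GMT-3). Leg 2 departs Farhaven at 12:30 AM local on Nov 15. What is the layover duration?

Convert departure to UTC: 9:10 AM + 1:00 = 10:10 AM UTC on Nov 14.
Add 11 hours flight time → 9:10 PM UTC.
Farhaven is UTC−3:00, so local arrival = 9:10 PM − 3:00 = 6:10 PM on Nov 14.
Layover = 12:30 AM − 6:10 PM (+1 day) = 6 hours 20 minutes.

6 hours 20 minutes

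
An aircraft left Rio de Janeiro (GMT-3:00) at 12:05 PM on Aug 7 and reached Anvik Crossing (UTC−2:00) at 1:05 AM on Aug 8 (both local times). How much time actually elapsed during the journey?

Anvik Crossing is 1:00 ahead of Rio de Janeiro.
Clock-face elapsed time (ignoring zones) is 13 hours.
Actual elapsed = 13 hours − 1:00 = 12 hours.

12 hours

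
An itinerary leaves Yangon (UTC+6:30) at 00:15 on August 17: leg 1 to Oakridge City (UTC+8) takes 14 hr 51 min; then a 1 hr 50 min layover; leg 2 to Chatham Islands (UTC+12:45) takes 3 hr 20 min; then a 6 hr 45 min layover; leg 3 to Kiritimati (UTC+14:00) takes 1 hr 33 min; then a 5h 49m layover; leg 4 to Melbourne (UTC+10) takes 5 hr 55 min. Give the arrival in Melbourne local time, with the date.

19:48 on Aug 18

Convert departure to UTC: 00:15 − 6:30 = 17:45 UTC on Aug 16.
Add 14 hours 51 minutes leg 1 → 08:36 UTC (Aug 17).
Add 1 hour 50 minutes layover in Oakridge City → 10:26 UTC.
Add 3 hours 20 minutes leg 2 → 13:46 UTC.
Add 6 hours 45 minutes layover in Chatham Islands → 20:31 UTC.
Add 1 hour and 33 minutes leg 3 → 22:04 UTC.
Add 5 hours 49 minutes layover in Kiritimati → 03:53 UTC (Aug 18).
Add 5 hours and 55 minutes leg 4 → 09:48 UTC.
Melbourne is UTC+10:00, so local arrival = 09:48 + 10:00 = 19:48 on Aug 18.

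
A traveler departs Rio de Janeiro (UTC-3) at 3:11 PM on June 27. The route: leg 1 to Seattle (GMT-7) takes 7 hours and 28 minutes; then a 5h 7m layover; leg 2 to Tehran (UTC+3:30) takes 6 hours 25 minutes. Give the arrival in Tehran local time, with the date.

Convert departure to UTC: 3:11 PM + 3:00 = 6:11 PM UTC on Jun 27.
Add 7 hours 28 minutes leg 1 → 1:39 AM UTC (Jun 28).
Add 5 hours and 7 minutes layover in Seattle → 6:46 AM UTC.
Add 6 hours 25 minutes leg 2 → 1:11 PM UTC.
Tehran is UTC+3:30, so local arrival = 1:11 PM + 3:30 = 4:41 PM on Jun 28.

4:41 PM on Jun 28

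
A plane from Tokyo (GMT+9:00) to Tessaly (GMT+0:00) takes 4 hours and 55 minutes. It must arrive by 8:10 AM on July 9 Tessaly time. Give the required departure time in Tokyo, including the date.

12:15 PM on July 9

Target arrival is already UTC: 8:10 AM on Jul 9.
Subtract 4 hours 55 minutes → departure 3:15 AM UTC on Jul 9.
Tokyo is UTC+9:00: 3:15 AM + 9:00 = 12:15 PM on Jul 9.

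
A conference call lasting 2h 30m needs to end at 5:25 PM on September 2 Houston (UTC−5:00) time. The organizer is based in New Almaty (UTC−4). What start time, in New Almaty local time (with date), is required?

3:55 PM on Sep 2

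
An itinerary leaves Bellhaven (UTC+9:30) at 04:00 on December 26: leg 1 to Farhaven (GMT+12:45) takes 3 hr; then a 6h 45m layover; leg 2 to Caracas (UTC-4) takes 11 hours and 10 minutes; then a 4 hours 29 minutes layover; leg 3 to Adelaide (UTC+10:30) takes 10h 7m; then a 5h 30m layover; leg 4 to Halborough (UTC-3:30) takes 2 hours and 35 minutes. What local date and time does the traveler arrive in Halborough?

10:36 on December 27

Convert departure to UTC: 04:00 − 9:30 = 18:30 UTC on Dec 25.
Add 3 hours leg 1 → 21:30 UTC.
Add 6 hours and 45 minutes layover in Farhaven → 04:15 UTC (Dec 26).
Add 11 hours and 10 minutes leg 2 → 15:25 UTC.
Add 4 hours and 29 minutes layover in Caracas → 19:54 UTC.
Add 10 hours and 7 minutes leg 3 → 06:01 UTC (Dec 27).
Add 5 hours 30 minutes layover in Adelaide → 11:31 UTC.
Add 2 hours and 35 minutes leg 4 → 14:06 UTC.
Halborough is UTC−3:30, so local arrival = 14:06 − 3:30 = 10:36 on Dec 27.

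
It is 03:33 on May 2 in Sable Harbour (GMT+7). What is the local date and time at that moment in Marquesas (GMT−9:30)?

In UTC: 03:33 − 7:00 = 20:33 on May 1.
Marquesas is UTC−9:30: 20:33 − 9:30 = 11:03 on May 1.

11:03 on May 1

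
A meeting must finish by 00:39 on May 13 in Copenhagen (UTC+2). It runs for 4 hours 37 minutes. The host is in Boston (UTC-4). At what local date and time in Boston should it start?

14:02 on May 12

Target end time in UTC: 00:39 − 2:00 = 22:39 on May 12.
Subtract 4 hours and 37 minutes → start 18:02 UTC on May 12.
Boston is UTC−4:00: 18:02 − 4:00 = 14:02 on May 12.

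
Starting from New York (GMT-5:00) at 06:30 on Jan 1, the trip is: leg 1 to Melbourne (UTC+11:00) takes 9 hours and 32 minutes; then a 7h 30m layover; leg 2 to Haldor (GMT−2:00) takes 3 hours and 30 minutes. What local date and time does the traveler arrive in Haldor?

06:02 on Jan 2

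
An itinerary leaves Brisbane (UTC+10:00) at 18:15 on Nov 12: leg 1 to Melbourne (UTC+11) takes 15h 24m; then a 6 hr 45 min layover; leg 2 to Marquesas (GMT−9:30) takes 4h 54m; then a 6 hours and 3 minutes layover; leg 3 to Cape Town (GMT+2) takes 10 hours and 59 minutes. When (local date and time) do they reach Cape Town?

06:20 on Nov 14

Convert departure to UTC: 18:15 − 10:00 = 08:15 UTC on Nov 12.
Add 15 hours 24 minutes leg 1 → 23:39 UTC.
Add 6 hours and 45 minutes layover in Melbourne → 06:24 UTC (Nov 13).
Add 4 hours 54 minutes leg 2 → 11:18 UTC.
Add 6 hours and 3 minutes layover in Marquesas → 17:21 UTC.
Add 10 hours and 59 minutes leg 3 → 04:20 UTC (Nov 14).
Cape Town is UTC+2:00, so local arrival = 04:20 + 2:00 = 06:20 on Nov 14.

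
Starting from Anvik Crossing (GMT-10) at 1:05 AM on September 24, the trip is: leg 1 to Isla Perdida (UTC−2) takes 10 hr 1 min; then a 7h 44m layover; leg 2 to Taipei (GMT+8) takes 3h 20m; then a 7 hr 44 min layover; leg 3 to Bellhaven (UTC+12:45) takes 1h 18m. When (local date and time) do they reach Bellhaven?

5:57 AM on September 26

Convert departure to UTC: 1:05 AM + 10:00 = 11:05 AM UTC on Sep 24.
Add 10 hours 1 minute leg 1 → 9:06 PM UTC.
Add 7 hours and 44 minutes layover in Isla Perdida → 4:50 AM UTC (Sep 25).
Add 3 hours and 20 minutes leg 2 → 8:10 AM UTC.
Add 7 hours 44 minutes layover in Taipei → 3:54 PM UTC.
Add 1 hour and 18 minutes leg 3 → 5:12 PM UTC.
Bellhaven is UTC+12:45, so local arrival = 5:12 PM + 12:45 = 5:57 AM on Sep 26.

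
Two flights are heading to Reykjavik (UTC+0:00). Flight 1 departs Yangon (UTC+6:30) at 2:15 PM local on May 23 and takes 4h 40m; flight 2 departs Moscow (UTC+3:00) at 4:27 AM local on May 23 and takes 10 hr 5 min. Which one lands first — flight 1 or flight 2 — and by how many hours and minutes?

the second, by 53 minutes

Flight 1 in UTC: 2:15 PM − 6:30 = 7:45 AM on May 23.
+4 hours 40 minutes → arrive 12:25 PM UTC on May 23.
Flight 2 in UTC: 4:27 AM − 3:00 = 1:27 AM on May 23.
+10 hours and 5 minutes → arrive 11:32 AM UTC on May 23.
Flight 2 lands earlier by 53 minutes.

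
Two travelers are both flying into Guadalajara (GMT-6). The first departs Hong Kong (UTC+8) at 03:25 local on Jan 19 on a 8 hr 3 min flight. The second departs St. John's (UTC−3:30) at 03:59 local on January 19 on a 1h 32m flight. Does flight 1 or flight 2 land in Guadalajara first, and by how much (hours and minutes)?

the first, by 5 hours 33 minutes

Flight 1 in UTC: 03:25 − 8:00 = 19:25 on Jan 18.
+8 hours and 3 minutes → arrive 03:28 UTC on Jan 19.
Flight 2 in UTC: 03:59 + 3:30 = 07:29 on Jan 19.
+1 hour and 32 minutes → arrive 09:01 UTC on Jan 19.
Flight 1 lands earlier by 5 hours 33 minutes.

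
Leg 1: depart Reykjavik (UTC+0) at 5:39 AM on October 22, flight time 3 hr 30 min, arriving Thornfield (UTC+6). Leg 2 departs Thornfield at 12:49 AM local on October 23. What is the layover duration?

Reykjavik is at UTC+0, so departure is already 5:39 AM UTC on Oct 22.
Add 3 hours and 30 minutes flight time → 9:09 AM UTC.
Thornfield is UTC+6:00, so local arrival = 9:09 AM + 6:00 = 3:09 PM on Oct 22.
Layover = 12:49 AM − 3:09 PM (+1 day) = 9 hours 40 minutes.

9 hours 40 minutes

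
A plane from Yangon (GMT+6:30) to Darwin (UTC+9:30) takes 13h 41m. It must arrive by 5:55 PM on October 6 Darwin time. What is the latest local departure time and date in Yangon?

1:14 AM on Oct 6

Target arrival in UTC: 5:55 PM − 9:30 = 8:25 AM on Oct 6.
Subtract 13 hours 41 minutes → departure 6:44 PM UTC on Oct 5.
Yangon is UTC+6:30: 6:44 PM + 6:30 = 1:14 AM on Oct 6.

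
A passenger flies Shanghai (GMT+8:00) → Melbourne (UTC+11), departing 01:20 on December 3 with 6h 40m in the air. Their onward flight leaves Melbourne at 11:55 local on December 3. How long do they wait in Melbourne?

55 minutes

Convert departure to UTC: 01:20 − 8:00 = 17:20 UTC on Dec 2.
Add 6 hours and 40 minutes flight time → 00:00 UTC (Dec 3).
Melbourne is UTC+11:00, so local arrival = 00:00 + 11:00 = 11:00 on Dec 3.
Layover = 11:55 − 11:00 = 55 minutes.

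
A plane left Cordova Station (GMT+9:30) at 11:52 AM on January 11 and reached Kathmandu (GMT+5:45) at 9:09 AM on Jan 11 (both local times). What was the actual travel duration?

Departure in UTC: 11:52 AM − 9:30 = 2:22 AM on Jan 11.
Arrival in UTC: 9:09 AM − 5:45 = 3:24 AM on Jan 11.
Elapsed = 3:24 AM − 2:22 AM = 1 hour 2 minutes.

1 hour 2 minutes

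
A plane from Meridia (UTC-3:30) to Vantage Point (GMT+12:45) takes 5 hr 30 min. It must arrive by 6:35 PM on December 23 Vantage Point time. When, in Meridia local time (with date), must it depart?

Target arrival in UTC: 6:35 PM − 12:45 = 5:50 AM on Dec 23.
Subtract 5 hours and 30 minutes → departure 12:20 AM UTC on Dec 23.
Meridia is UTC−3:30: 12:20 AM − 3:30 = 8:50 PM on Dec 22.

8:50 PM on December 22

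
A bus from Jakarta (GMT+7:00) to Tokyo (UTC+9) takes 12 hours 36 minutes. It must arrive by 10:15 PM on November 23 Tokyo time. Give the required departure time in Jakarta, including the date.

Target arrival in UTC: 10:15 PM − 9:00 = 1:15 PM on Nov 23.
Subtract 12 hours 36 minutes → departure 12:39 AM UTC on Nov 23.
Jakarta is UTC+7:00: 12:39 AM + 7:00 = 7:39 AM on Nov 23.

7:39 AM on Nov 23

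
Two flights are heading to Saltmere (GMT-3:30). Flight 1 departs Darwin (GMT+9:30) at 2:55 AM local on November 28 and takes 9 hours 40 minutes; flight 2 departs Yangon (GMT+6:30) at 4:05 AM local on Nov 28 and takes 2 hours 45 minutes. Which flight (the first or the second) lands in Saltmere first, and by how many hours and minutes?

the second, by 2 hours 45 minutes

Flight 1 in UTC: 2:55 AM − 9:30 = 5:25 PM on Nov 27.
+9 hours 40 minutes → arrive 3:05 AM UTC on Nov 28.
Flight 2 in UTC: 4:05 AM − 6:30 = 9:35 PM on Nov 27.
+2 hours and 45 minutes → arrive 12:20 AM UTC on Nov 28.
Flight 2 lands earlier by 2 hours 45 minutes.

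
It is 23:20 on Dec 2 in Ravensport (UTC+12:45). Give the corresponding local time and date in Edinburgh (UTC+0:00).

Edinburgh is 12:45 behind Ravensport.
Shift by the zone difference: 23:20 − 12:45 = 10:35 on Dec 2 in Edinburgh.

10:35 on December 2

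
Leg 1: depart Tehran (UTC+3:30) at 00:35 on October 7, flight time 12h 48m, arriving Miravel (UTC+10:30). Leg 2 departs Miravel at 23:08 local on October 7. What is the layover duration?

2 hours 45 minutes

Convert departure to UTC: 00:35 − 3:30 = 21:05 UTC on Oct 6.
Add 12 hours and 48 minutes flight time → 09:53 UTC (Oct 7).
Miravel is UTC+10:30, so local arrival = 09:53 + 10:30 = 20:23 on Oct 7.
Layover = 23:08 − 20:23 = 2 hours 45 minutes.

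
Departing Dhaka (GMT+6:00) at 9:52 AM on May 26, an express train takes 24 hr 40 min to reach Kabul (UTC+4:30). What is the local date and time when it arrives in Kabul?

9:02 AM on May 27

Convert departure to UTC: 9:52 AM − 6:00 = 3:52 AM UTC on May 26.
Add 24 hours and 40 minutes travel time → 4:32 AM UTC (May 27).
Kabul is UTC+4:30, so local arrival = 4:32 AM + 4:30 = 9:02 AM on May 27.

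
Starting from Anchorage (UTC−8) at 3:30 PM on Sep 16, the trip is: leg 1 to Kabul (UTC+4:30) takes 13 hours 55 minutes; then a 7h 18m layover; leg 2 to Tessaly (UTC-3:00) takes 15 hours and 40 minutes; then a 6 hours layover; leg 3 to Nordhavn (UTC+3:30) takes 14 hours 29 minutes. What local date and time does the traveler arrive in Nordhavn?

Convert departure to UTC: 3:30 PM + 8:00 = 11:30 PM UTC on Sep 16.
Add 13 hours and 55 minutes leg 1 → 1:25 PM UTC (Sep 17).
Add 7 hours and 18 minutes layover in Kabul → 8:43 PM UTC.
Add 15 hours and 40 minutes leg 2 → 12:23 PM UTC (Sep 18).
Add 6 hours layover in Tessaly → 6:23 PM UTC.
Add 14 hours 29 minutes leg 3 → 8:52 AM UTC (Sep 19).
Nordhavn is UTC+3:30, so local arrival = 8:52 AM + 3:30 = 12:22 PM on Sep 19.

12:22 PM on Sep 19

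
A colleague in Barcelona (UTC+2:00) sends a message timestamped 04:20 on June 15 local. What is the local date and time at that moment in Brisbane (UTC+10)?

12:20 on June 15

In UTC: 04:20 − 2:00 = 02:20 on Jun 15.
Brisbane is UTC+10:00: 02:20 + 10:00 = 12:20 on Jun 15.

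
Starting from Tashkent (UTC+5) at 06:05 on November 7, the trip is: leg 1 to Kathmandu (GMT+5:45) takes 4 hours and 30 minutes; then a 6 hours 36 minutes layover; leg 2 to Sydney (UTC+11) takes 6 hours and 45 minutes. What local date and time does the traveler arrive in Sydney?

05:56 on November 8

Convert departure to UTC: 06:05 − 5:00 = 01:05 UTC on Nov 7.
Add 4 hours and 30 minutes leg 1 → 05:35 UTC.
Add 6 hours 36 minutes layover in Kathmandu → 12:11 UTC.
Add 6 hours 45 minutes leg 2 → 18:56 UTC.
Sydney is UTC+11:00, so local arrival = 18:56 + 11:00 = 05:56 on Nov 8.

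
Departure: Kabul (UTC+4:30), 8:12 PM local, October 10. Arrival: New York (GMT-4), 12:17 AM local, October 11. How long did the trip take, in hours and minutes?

New York is 8:30 behind Kabul.
Clock-face elapsed time (ignoring zones) is 4 hours 5 minutes.
Actual elapsed = 4 hours 5 minutes + 8:30 = 12 hours 35 minutes.

12 hours 35 minutes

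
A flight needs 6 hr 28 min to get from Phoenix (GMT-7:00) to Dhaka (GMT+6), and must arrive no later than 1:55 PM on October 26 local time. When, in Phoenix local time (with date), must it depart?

Target arrival in UTC: 1:55 PM − 6:00 = 7:55 AM on Oct 26.
Subtract 6 hours and 28 minutes → departure 1:27 AM UTC on Oct 26.
Phoenix is UTC−7:00: 1:27 AM − 7:00 = 6:27 PM on Oct 25.

6:27 PM on Oct 25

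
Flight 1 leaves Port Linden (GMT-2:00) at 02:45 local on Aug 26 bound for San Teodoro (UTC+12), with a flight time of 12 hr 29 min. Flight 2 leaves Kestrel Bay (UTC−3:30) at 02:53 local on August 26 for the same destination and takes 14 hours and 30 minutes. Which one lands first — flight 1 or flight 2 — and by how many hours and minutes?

the first, by 3 hours 39 minutes

Flight 1 in UTC: 02:45 + 2:00 = 04:45 on Aug 26.
+12 hours 29 minutes → arrive 17:14 UTC on Aug 26.
Flight 2 in UTC: 02:53 + 3:30 = 06:23 on Aug 26.
+14 hours and 30 minutes → arrive 20:53 UTC on Aug 26.
Flight 1 lands earlier by 3 hours 39 minutes.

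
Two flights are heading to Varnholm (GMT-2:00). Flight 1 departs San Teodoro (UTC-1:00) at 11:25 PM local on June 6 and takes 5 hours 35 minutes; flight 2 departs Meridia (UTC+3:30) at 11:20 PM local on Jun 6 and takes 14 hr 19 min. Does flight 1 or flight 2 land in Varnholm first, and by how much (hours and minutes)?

the first, by 4 hours 9 minutes

Flight 1 in UTC: 11:25 PM + 1:00 = 12:25 AM on Jun 7.
+5 hours 35 minutes → arrive 6:00 AM UTC on Jun 7.
Flight 2 in UTC: 11:20 PM − 3:30 = 7:50 PM on Jun 6.
+14 hours 19 minutes → arrive 10:09 AM UTC on Jun 7.
Flight 1 lands earlier by 4 hours 9 minutes.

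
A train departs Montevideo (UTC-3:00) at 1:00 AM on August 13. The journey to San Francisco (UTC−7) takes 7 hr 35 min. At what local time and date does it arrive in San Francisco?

4:35 AM on August 13

San Francisco is 4:00 behind Montevideo.
After 7 hours and 35 minutes it is 8:35 AM in Montevideo.
Shift by the zone difference: 8:35 AM − 4:00 = 4:35 AM on Aug 13 in San Francisco.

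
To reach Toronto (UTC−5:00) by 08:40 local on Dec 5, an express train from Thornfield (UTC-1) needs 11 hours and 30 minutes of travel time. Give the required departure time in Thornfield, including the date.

01:10 on December 5

Target arrival in UTC: 08:40 + 5:00 = 13:40 on Dec 5.
Subtract 11 hours and 30 minutes → departure 02:10 UTC on Dec 5.
Thornfield is UTC−1:00: 02:10 − 1:00 = 01:10 on Dec 5.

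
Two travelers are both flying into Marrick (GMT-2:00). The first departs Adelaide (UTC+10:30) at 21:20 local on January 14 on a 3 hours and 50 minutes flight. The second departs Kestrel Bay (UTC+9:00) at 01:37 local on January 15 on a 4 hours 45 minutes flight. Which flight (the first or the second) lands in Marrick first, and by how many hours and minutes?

the first, by 6 hours 42 minutes

Flight 1 in UTC: 21:20 − 10:30 = 10:50 on Jan 14.
+3 hours 50 minutes → arrive 14:40 UTC on Jan 14.
Flight 2 in UTC: 01:37 − 9:00 = 16:37 on Jan 14.
+4 hours 45 minutes → arrive 21:22 UTC on Jan 14.
Flight 1 lands earlier by 6 hours 42 minutes.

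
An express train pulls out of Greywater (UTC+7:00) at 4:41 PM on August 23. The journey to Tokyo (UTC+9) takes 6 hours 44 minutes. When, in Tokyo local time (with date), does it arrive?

Convert departure to UTC: 4:41 PM − 7:00 = 9:41 AM UTC on Aug 23.
Add 6 hours and 44 minutes travel time → 4:25 PM UTC.
Tokyo is UTC+9:00, so local arrival = 4:25 PM + 9:00 = 1:25 AM on Aug 24.

1:25 AM on Aug 24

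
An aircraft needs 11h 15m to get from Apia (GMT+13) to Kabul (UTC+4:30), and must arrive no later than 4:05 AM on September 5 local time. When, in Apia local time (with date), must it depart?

1:20 AM on Sep 5

Target arrival in UTC: 4:05 AM − 4:30 = 11:35 PM on Sep 4.
Subtract 11 hours 15 minutes → departure 12:20 PM UTC on Sep 4.
Apia is UTC+13:00: 12:20 PM + 13:00 = 1:20 AM on Sep 5.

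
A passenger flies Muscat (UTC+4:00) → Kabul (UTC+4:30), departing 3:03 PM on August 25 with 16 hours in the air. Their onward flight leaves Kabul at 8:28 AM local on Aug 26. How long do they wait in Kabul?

Convert departure to UTC: 3:03 PM − 4:00 = 11:03 AM UTC on Aug 25.
Add 16 hours flight time → 3:03 AM UTC (Aug 26).
Kabul is UTC+4:30, so local arrival = 3:03 AM + 4:30 = 7:33 AM on Aug 26.
Layover = 8:28 AM − 7:33 AM = 55 minutes.

55 minutes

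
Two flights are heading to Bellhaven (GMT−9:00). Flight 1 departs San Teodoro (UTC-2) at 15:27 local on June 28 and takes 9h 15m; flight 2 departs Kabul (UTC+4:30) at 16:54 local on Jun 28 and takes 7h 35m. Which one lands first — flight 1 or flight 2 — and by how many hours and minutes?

Flight 1 in UTC: 15:27 + 2:00 = 17:27 on Jun 28.
+9 hours 15 minutes → arrive 02:42 UTC on Jun 29.
Flight 2 in UTC: 16:54 − 4:30 = 12:24 on Jun 28.
+7 hours and 35 minutes → arrive 19:59 UTC on Jun 28.
Flight 2 lands earlier by 6 hours 43 minutes.

the second, by 6 hours 43 minutes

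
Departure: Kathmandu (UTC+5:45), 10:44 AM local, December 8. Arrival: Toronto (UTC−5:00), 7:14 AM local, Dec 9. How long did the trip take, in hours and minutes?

Departure in UTC: 10:44 AM − 5:45 = 4:59 AM on Dec 8.
Arrival in UTC: 7:14 AM + 5:00 = 12:14 PM on Dec 9.
Elapsed = 12:14 PM − 4:59 AM (+1 day) = 31 hours 15 minutes.

31 hours 15 minutes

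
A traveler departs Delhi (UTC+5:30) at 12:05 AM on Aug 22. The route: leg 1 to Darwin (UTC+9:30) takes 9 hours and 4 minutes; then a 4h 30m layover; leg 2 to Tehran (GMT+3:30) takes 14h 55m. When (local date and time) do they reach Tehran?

Convert departure to UTC: 12:05 AM − 5:30 = 6:35 PM UTC on Aug 21.
Add 9 hours and 4 minutes leg 1 → 3:39 AM UTC (Aug 22).
Add 4 hours and 30 minutes layover in Darwin → 8:09 AM UTC.
Add 14 hours and 55 minutes leg 2 → 11:04 PM UTC.
Tehran is UTC+3:30, so local arrival = 11:04 PM + 3:30 = 2:34 AM on Aug 23.

2:34 AM on Aug 23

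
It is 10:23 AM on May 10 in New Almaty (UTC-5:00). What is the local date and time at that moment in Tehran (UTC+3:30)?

In UTC: 10:23 AM + 5:00 = 3:23 PM on May 10.
Tehran is UTC+3:30: 3:23 PM + 3:30 = 6:53 PM on May 10.

6:53 PM on May 10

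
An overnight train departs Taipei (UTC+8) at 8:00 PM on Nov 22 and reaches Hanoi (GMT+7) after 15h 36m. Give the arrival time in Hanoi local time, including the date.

Hanoi is 1:00 behind Taipei.
After 15 hours and 36 minutes it is 11:36 AM (Nov 23) in Taipei.
Shift by the zone difference: 11:36 AM − 1:00 = 10:36 AM on Nov 23 in Hanoi.

10:36 AM on November 23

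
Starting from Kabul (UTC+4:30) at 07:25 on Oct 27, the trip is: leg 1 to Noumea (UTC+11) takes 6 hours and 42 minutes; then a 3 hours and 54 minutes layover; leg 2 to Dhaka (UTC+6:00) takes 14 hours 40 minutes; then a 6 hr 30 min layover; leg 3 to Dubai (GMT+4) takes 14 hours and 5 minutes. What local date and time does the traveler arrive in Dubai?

Convert departure to UTC: 07:25 − 4:30 = 02:55 UTC on Oct 27.
Add 6 hours 42 minutes leg 1 → 09:37 UTC.
Add 3 hours and 54 minutes layover in Noumea → 13:31 UTC.
Add 14 hours 40 minutes leg 2 → 04:11 UTC (Oct 28).
Add 6 hours and 30 minutes layover in Dhaka → 10:41 UTC.
Add 14 hours and 5 minutes leg 3 → 00:46 UTC (Oct 29).
Dubai is UTC+4:00, so local arrival = 00:46 + 4:00 = 04:46 on Oct 29.

04:46 on October 29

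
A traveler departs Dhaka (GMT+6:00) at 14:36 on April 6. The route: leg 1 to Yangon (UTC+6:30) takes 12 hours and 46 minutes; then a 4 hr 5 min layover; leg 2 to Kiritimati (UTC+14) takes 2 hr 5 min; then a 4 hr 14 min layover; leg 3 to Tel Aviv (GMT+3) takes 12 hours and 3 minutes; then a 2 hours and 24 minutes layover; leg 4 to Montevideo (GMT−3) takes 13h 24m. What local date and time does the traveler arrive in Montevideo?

Convert departure to UTC: 14:36 − 6:00 = 08:36 UTC on Apr 6.
Add 12 hours 46 minutes leg 1 → 21:22 UTC.
Add 4 hours and 5 minutes layover in Yangon → 01:27 UTC (Apr 7).
Add 2 hours and 5 minutes leg 2 → 03:32 UTC.
Add 4 hours and 14 minutes layover in Kiritimati → 07:46 UTC.
Add 12 hours and 3 minutes leg 3 → 19:49 UTC.
Add 2 hours 24 minutes layover in Tel Aviv → 22:13 UTC.
Add 13 hours and 24 minutes leg 4 → 11:37 UTC (Apr 8).
Montevideo is UTC−3:00, so local arrival = 11:37 − 3:00 = 08:37 on Apr 8.

08:37 on April 8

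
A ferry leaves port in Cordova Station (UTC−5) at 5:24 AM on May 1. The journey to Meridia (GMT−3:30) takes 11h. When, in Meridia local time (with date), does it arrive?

Meridia is 1:30 ahead of Cordova Station.
After 11 hours it is 4:24 PM in Cordova Station.
Shift by the zone difference: 4:24 PM + 1:30 = 5:54 PM on May 1 in Meridia.

5:54 PM on May 1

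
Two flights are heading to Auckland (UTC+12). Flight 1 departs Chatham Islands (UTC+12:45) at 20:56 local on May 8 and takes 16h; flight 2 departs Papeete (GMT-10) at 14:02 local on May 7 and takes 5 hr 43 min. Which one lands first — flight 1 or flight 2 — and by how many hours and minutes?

the second, by 18 hours 26 minutes

Flight 1 in UTC: 20:56 − 12:45 = 08:11 on May 8.
+16 hours → arrive 00:11 UTC on May 9.
Flight 2 in UTC: 14:02 + 10:00 = 00:02 on May 8.
+5 hours and 43 minutes → arrive 05:45 UTC on May 8.
Flight 2 lands earlier by 18 hours 26 minutes.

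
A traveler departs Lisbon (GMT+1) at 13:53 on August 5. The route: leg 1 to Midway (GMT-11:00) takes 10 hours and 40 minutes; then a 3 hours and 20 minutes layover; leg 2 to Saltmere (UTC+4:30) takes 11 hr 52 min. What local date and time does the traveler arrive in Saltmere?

Convert departure to UTC: 13:53 − 1:00 = 12:53 UTC on Aug 5.
Add 10 hours 40 minutes leg 1 → 23:33 UTC.
Add 3 hours and 20 minutes layover in Midway → 02:53 UTC (Aug 6).
Add 11 hours and 52 minutes leg 2 → 14:45 UTC.
Saltmere is UTC+4:30, so local arrival = 14:45 + 4:30 = 19:15 on Aug 6.

19:15 on August 6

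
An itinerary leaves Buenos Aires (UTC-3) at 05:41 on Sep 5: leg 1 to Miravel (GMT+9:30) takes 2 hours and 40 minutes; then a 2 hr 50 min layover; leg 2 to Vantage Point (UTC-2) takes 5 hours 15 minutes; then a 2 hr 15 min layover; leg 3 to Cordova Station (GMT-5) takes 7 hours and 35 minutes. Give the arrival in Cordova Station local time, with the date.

00:16 on Sep 6

Convert departure to UTC: 05:41 + 3:00 = 08:41 UTC on Sep 5.
Add 2 hours and 40 minutes leg 1 → 11:21 UTC.
Add 2 hours 50 minutes layover in Miravel → 14:11 UTC.
Add 5 hours and 15 minutes leg 2 → 19:26 UTC.
Add 2 hours and 15 minutes layover in Vantage Point → 21:41 UTC.
Add 7 hours 35 minutes leg 3 → 05:16 UTC (Sep 6).
Cordova Station is UTC−5:00, so local arrival = 05:16 − 5:00 = 00:16 on Sep 6.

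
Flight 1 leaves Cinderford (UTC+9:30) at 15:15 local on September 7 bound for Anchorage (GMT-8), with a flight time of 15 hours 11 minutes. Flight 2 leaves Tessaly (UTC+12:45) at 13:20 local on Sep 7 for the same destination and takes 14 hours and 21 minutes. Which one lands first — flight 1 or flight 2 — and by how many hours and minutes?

the second, by 6 hours

Flight 1 in UTC: 15:15 − 9:30 = 05:45 on Sep 7.
+15 hours 11 minutes → arrive 20:56 UTC on Sep 7.
Flight 2 in UTC: 13:20 − 12:45 = 00:35 on Sep 7.
+14 hours and 21 minutes → arrive 14:56 UTC on Sep 7.
Flight 2 lands earlier by 6 hours.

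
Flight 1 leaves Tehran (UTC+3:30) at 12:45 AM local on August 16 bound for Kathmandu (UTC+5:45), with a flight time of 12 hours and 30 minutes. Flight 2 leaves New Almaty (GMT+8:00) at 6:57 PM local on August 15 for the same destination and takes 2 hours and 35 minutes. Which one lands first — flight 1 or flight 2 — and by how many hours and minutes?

the second, by 20 hours 13 minutes

Flight 1 in UTC: 12:45 AM − 3:30 = 9:15 PM on Aug 15.
+12 hours and 30 minutes → arrive 9:45 AM UTC on Aug 16.
Flight 2 in UTC: 6:57 PM − 8:00 = 10:57 AM on Aug 15.
+2 hours and 35 minutes → arrive 1:32 PM UTC on Aug 15.
Flight 2 lands earlier by 20 hours 13 minutes.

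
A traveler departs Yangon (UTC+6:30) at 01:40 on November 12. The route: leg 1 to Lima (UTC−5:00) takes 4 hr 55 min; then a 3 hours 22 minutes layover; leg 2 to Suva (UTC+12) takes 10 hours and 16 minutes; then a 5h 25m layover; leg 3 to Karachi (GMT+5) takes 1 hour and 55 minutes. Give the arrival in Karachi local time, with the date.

02:03 on Nov 13

Convert departure to UTC: 01:40 − 6:30 = 19:10 UTC on Nov 11.
Add 4 hours 55 minutes leg 1 → 00:05 UTC (Nov 12).
Add 3 hours 22 minutes layover in Lima → 03:27 UTC.
Add 10 hours 16 minutes leg 2 → 13:43 UTC.
Add 5 hours and 25 minutes layover in Suva → 19:08 UTC.
Add 1 hour 55 minutes leg 3 → 21:03 UTC.
Karachi is UTC+5:00, so local arrival = 21:03 + 5:00 = 02:03 on Nov 13.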